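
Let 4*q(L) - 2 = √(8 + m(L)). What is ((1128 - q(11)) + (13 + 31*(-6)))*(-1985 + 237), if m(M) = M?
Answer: -1668466 + 437*√19 ≈ -1.6666e+6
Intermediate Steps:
q(L) = ½ + √(8 + L)/4
((1128 - q(11)) + (13 + 31*(-6)))*(-1985 + 237) = ((1128 - (½ + √(8 + 11)/4)) + (13 + 31*(-6)))*(-1985 + 237) = ((1128 - (½ + √19/4)) + (13 - 186))*(-1748) = ((1128 + (-½ - √19/4)) - 173)*(-1748) = ((2255/2 - √19/4) - 173)*(-1748) = (1909/2 - √19/4)*(-1748) = -1668466 + 437*√19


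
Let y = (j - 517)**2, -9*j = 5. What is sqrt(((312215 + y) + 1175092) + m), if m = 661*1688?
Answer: sqrt(232546039)/9 ≈ 1694.4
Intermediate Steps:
j = -5/9 (j = -1/9*5 = -5/9 ≈ -0.55556)
y = 21696964/81 (y = (-5/9 - 517)**2 = (-4658/9)**2 = 21696964/81 ≈ 2.6786e+5)
m = 1115768
sqrt(((312215 + y) + 1175092) + m) = sqrt(((312215 + 21696964/81) + 1175092) + 1115768) = sqrt((46986379/81 + 1175092) + 1115768) = sqrt(142168831/81 + 1115768) = sqrt(232546039/81) = sqrt(232546039)/9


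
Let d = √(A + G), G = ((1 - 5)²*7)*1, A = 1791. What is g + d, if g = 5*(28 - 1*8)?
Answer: 100 + √1903 ≈ 143.62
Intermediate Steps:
G = 112 (G = ((-4)²*7)*1 = (16*7)*1 = 112*1 = 112)
g = 100 (g = 5*(28 - 8) = 5*20 = 100)
d = √1903 (d = √(1791 + 112) = √1903 ≈ 43.623)
g + d = 100 + √1903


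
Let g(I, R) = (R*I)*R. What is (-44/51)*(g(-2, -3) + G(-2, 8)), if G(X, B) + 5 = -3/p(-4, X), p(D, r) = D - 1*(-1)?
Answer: 968/51 ≈ 18.980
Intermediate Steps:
p(D, r) = 1 + D (p(D, r) = D + 1 = 1 + D)
g(I, R) = I*R**2 (g(I, R) = (I*R)*R = I*R**2)
G(X, B) = -4 (G(X, B) = -5 - 3/(1 - 4) = -5 - 3/(-3) = -5 - 3*(-1/3) = -5 + 1 = -4)
(-44/51)*(g(-2, -3) + G(-2, 8)) = (-44/51)*(-2*(-3)**2 - 4) = (-44*1/51)*(-2*9 - 4) = -44*(-18 - 4)/51 = -44/51*(-22) = 968/51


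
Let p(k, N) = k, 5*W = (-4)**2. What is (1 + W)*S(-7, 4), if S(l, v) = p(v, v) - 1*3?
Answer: 21/5 ≈ 4.2000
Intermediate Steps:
W = 16/5 (W = (1/5)*(-4)**2 = (1/5)*16 = 16/5 ≈ 3.2000)
S(l, v) = -3 + v (S(l, v) = v - 1*3 = v - 3 = -3 + v)
(1 + W)*S(-7, 4) = (1 + 16/5)*(-3 + 4) = (21/5)*1 = 21/5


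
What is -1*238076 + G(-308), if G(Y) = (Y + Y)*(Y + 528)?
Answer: -373596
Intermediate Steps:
G(Y) = 2*Y*(528 + Y) (G(Y) = (2*Y)*(528 + Y) = 2*Y*(528 + Y))
-1*238076 + G(-308) = -1*238076 + 2*(-308)*(528 - 308) = -238076 + 2*(-308)*220 = -238076 - 135520 = -373596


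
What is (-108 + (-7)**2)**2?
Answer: 3481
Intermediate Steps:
(-108 + (-7)**2)**2 = (-108 + 49)**2 = (-59)**2 = 3481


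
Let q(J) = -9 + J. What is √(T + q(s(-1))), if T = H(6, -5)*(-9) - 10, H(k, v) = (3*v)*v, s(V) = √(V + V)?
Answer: √(-694 + I*√2) ≈ 0.0268 + 26.344*I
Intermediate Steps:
s(V) = √2*√V (s(V) = √(2*V) = √2*√V)
H(k, v) = 3*v²
T = -685 (T = (3*(-5)²)*(-9) - 10 = (3*25)*(-9) - 10 = 75*(-9) - 10 = -675 - 10 = -685)
√(T + q(s(-1))) = √(-685 + (-9 + √2*√(-1))) = √(-685 + (-9 + √2*I)) = √(-685 + (-9 + I*√2)) = √(-694 + I*√2)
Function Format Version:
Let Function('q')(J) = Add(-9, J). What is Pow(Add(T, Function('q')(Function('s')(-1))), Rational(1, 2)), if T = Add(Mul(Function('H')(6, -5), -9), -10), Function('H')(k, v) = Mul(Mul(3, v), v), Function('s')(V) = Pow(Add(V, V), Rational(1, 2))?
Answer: Pow(Add(-694, Mul(I, Pow(2, Rational(1, 2)))), Rational(1, 2)) ≈ Add(0.0268, Mul(26.344, I))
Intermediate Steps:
Function('s')(V) = Mul(Pow(2, Rational(1, 2)), Pow(V, Rational(1, 2))) (Function('s')(V) = Pow(Mul(2, V), Rational(1, 2)) = Mul(Pow(2, Rational(1, 2)), Pow(V, Rational(1, 2))))
Function('H')(k, v) = Mul(3, Pow(v, 2))
T = -685 (T = Add(Mul(Mul(3, Pow(-5, 2)), -9), -10) = Add(Mul(Mul(3, 25), -9), -10) = Add(Mul(75, -9), -10) = Add(-675, -10) = -685)
Pow(Add(T, Function('q')(Function('s')(-1))), Rational(1, 2)) = Pow(Add(-685, Add(-9, Mul(Pow(2, Rational(1, 2)), Pow(-1, Rational(1, 2))))), Rational(1, 2)) = Pow(Add(-685, Add(-9, Mul(Pow(2, Rational(1, 2)), I))), Rational(1, 2)) = Pow(Add(-685, Add(-9, Mul(I, Pow(2, Rational(1, 2))))), Rational(1, 2)) = Pow(Add(-694, Mul(I, Pow(2, Rational(1, 2)))), Rational(1, 2))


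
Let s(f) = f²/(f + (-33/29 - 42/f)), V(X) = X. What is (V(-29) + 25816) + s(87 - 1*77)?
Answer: 4361628/169 ≈ 25808.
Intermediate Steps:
s(f) = f²/(-33/29 + f - 42/f) (s(f) = f²/(f + (-33*1/29 - 42/f)) = f²/(f + (-33/29 - 42/f)) = f²/(-33/29 + f - 42/f))
(V(-29) + 25816) + s(87 - 1*77) = (-29 + 25816) + 29*(87 - 1*77)³/(-1218 - 33*(87 - 1*77) + 29*(87 - 1*77)²) = 25787 + 29*(87 - 77)³/(-1218 - 33*(87 - 77) + 29*(87 - 77)²) = 25787 + 29*10³/(-1218 - 33*10 + 29*10²) = 25787 + 29*1000/(-1218 - 330 + 29*100) = 25787 + 29*1000/(-1218 - 330 + 2900) = 25787 + 29*1000/1352 = 25787 + 29*1000*(1/1352) = 25787 + 3625/169 = 4361628/169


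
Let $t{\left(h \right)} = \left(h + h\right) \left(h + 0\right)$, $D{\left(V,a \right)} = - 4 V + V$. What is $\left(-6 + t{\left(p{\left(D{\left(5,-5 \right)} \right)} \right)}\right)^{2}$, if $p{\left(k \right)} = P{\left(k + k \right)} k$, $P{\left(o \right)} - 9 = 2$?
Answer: $2964149136$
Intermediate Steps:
$P{\left(o \right)} = 11$ ($P{\left(o \right)} = 9 + 2 = 11$)
$D{\left(V,a \right)} = - 3 V$
$p{\left(k \right)} = 11 k$
$t{\left(h \right)} = 2 h^{2}$ ($t{\left(h \right)} = 2 h h = 2 h^{2}$)
$\left(-6 + t{\left(p{\left(D{\left(5,-5 \right)} \right)} \right)}\right)^{2} = \left(-6 + 2 \left(11 \left(\left(-3\right) 5\right)\right)^{2}\right)^{2} = \left(-6 + 2 \left(11 \left(-15\right)\right)^{2}\right)^{2} = \left(-6 + 2 \left(-165\right)^{2}\right)^{2} = \left(-6 + 2 \cdot 27225\right)^{2} = \left(-6 + 54450\right)^{2} = 54444^{2} = 2964149136$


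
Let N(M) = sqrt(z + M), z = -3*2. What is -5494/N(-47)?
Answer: 5494*I*sqrt(53)/53 ≈ 754.66*I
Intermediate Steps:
z = -6
N(M) = sqrt(-6 + M)
-5494/N(-47) = -5494/sqrt(-6 - 47) = -5494*(-I*sqrt(53)/53) = -(-5494)*I*sqrt(53)/53 = 5494*I*sqrt(53)/53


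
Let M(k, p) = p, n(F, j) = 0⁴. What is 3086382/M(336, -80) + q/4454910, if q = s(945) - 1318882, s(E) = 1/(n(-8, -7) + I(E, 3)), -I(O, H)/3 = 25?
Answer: -51561223298179/1336473000 ≈ -38580.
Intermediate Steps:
n(F, j) = 0
I(O, H) = -75 (I(O, H) = -3*25 = -75)
s(E) = -1/75 (s(E) = 1/(0 - 75) = 1/(-75) = -1/75)
q = -98916151/75 (q = -1/75 - 1318882 = -98916151/75 ≈ -1.3189e+6)
3086382/M(336, -80) + q/4454910 = 3086382/(-80) - 98916151/75/4454910 = 3086382*(-1/80) - 98916151/75*1/4454910 = -1543191/40 - 98916151/334118250 = -51561223298179/1336473000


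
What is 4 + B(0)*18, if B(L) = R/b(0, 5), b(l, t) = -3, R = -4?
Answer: 28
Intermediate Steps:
B(L) = 4/3 (B(L) = -4/(-3) = -4*(-⅓) = 4/3)
4 + B(0)*18 = 4 + (4/3)*18 = 4 + 24 = 28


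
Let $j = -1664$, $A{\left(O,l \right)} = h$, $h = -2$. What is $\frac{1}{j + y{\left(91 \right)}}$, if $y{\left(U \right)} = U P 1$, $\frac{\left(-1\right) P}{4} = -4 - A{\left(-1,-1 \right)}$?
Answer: $- \frac{1}{936} \approx -0.0010684$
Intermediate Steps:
$A{\left(O,l \right)} = -2$
$P = 8$ ($P = - 4 \left(-4 - -2\right) = - 4 \left(-4 + 2\right) = \left(-4\right) \left(-2\right) = 8$)
$y{\left(U \right)} = 8 U$ ($y{\left(U \right)} = U 8 \cdot 1 = 8 U 1 = 8 U$)
$\frac{1}{j + y{\left(91 \right)}} = \frac{1}{-1664 + 8 \cdot 91} = \frac{1}{-1664 + 728} = \frac{1}{-936} = - \frac{1}{936}$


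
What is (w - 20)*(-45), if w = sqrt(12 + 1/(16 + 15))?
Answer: 900 - 45*sqrt(11563)/31 ≈ 743.91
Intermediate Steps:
w = sqrt(11563)/31 (w = sqrt(12 + 1/31) = sqrt(373/31) = sqrt(11563)/31 ≈ 3.4688)
(w - 20)*(-45) = (sqrt(11563)/31 - 20)*(-45) = (-20 + sqrt(11563)/31)*(-45) = 900 - 45*sqrt(11563)/31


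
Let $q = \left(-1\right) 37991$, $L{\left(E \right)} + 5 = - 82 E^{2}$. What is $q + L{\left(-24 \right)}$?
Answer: $-85228$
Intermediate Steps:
$L{\left(E \right)} = -5 - 82 E^{2}$
$q = -37991$
$q + L{\left(-24 \right)} = -37991 - \left(5 + 82 \left(-24\right)^{2}\right) = -37991 - 47237 = -85228$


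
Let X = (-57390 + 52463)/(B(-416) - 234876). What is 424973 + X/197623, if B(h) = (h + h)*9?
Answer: 20354804617184083/47896700772 ≈ 4.2497e+5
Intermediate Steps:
B(h) = 18*h (B(h) = (2*h)*9 = 18*h)
X = 4927/242364 (X = (-57390 + 52463)/(18*(-416) - 234876) = -4927/(-7488 - 234876) = -4927/(-242364) = -4927*(-1/242364) = 4927/242364 ≈ 0.020329)
424973 + X/197623 = 424973 + (4927/242364)/197623 = 424973 + (4927/242364)*(1/197623) = 424973 + 4927/47896700772 = 20354804617184083/47896700772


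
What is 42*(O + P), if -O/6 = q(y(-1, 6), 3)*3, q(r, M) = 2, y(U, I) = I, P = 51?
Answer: 630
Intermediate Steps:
O = -36 (O = -12*3 = -6*6 = -36)
42*(O + P) = 42*(-36 + 51) = 42*15 = 630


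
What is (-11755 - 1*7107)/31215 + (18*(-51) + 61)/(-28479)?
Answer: -170139881/296323995 ≈ -0.57417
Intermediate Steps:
(-11755 - 1*7107)/31215 + (18*(-51) + 61)/(-28479) = (-11755 - 7107)*(1/31215) + (-918 + 61)*(-1/28479) = -18862*1/31215 - 857*(-1/28479) = -18862/31215 + 857/28479 = -170139881/296323995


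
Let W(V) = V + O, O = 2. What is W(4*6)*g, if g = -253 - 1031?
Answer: -33384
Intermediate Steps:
W(V) = 2 + V (W(V) = V + 2 = 2 + V)
g = -1284
W(4*6)*g = (2 + 4*6)*(-1284) = (2 + 24)*(-1284) = 26*(-1284) = -33384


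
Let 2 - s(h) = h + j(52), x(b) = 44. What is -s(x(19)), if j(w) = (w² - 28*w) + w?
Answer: 1342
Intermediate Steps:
j(w) = w² - 27*w
s(h) = -1298 - h (s(h) = 2 - (h + 52*(-27 + 52)) = 2 - (h + 52*25) = 2 - (h + 1300) = 2 - (1300 + h) = 2 + (-1300 - h) = -1298 - h)
-s(x(19)) = -(-1298 - 1*44) = -(-1298 - 44) = -1*(-1342) = 1342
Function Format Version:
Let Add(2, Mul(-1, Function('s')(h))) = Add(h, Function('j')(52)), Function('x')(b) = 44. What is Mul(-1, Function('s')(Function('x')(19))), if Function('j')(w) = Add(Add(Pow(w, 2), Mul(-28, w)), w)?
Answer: 1342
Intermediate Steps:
Function('j')(w) = Add(Pow(w, 2), Mul(-27, w))
Function('s')(h) = Add(-1298, Mul(-1, h)) (Function('s')(h) = Add(2, Mul(-1, Add(h, Mul(52, Add(-27, 52))))) = Add(2, Mul(-1, Add(h, Mul(52, 25)))) = Add(2, Mul(-1, Add(h, 1300))) = Add(2, Mul(-1, Add(1300, h))) = Add(2, Add(-1300, Mul(-1, h))) = Add(-1298, Mul(-1, h)))
Mul(-1, Function('s')(Function('x')(19))) = Mul(-1, Add(-1298, Mul(-1, 44))) = Mul(-1, Add(-1298, -44)) = Mul(-1, -1342) = 1342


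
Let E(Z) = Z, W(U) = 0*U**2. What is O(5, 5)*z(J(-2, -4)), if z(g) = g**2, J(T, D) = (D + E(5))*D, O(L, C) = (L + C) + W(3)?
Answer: 160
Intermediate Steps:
W(U) = 0
O(L, C) = C + L (O(L, C) = (L + C) + 0 = (C + L) + 0 = C + L)
J(T, D) = D*(5 + D) (J(T, D) = (D + 5)*D = (5 + D)*D = D*(5 + D))
O(5, 5)*z(J(-2, -4)) = (5 + 5)*(-4*(5 - 4))**2 = 10*(-4*1)**2 = 10*(-4)**2 = 10*16 = 160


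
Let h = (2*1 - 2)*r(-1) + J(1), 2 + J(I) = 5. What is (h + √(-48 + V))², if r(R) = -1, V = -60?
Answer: -99 + 36*I*√3 ≈ -99.0 + 62.354*I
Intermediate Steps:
J(I) = 3 (J(I) = -2 + 5 = 3)
h = 3 (h = (2*1 - 2)*(-1) + 3 = (2 - 2)*(-1) + 3 = 0*(-1) + 3 = 0 + 3 = 3)
(h + √(-48 + V))² = (3 + √(-48 - 60))² = (3 + √(-108))² = (3 + 6*I*√3)²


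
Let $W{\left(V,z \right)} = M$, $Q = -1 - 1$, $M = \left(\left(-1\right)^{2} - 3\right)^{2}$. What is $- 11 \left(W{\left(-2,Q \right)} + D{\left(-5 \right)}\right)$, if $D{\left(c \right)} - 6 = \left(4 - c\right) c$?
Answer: $385$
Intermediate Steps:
$D{\left(c \right)} = 6 + c \left(4 - c\right)$ ($D{\left(c \right)} = 6 + \left(4 - c\right) c = 6 + c \left(4 - c\right)$)
$M = 4$ ($M = \left(1 - 3\right)^{2} = \left(-2\right)^{2} = 4$)
$Q = -2$
$W{\left(V,z \right)} = 4$
$- 11 \left(W{\left(-2,Q \right)} + D{\left(-5 \right)}\right) = - 11 \left(4 + \left(6 - \left(-5\right)^{2} + 4 \left(-5\right)\right)\right) = - 11 \left(4 - 39\right) = \left(-11\right) \left(-35\right) = 385$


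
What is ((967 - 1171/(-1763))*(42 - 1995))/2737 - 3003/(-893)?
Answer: -422972721825/615574369 ≈ -687.12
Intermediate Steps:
((967 - 1171/(-1763))*(42 - 1995))/2737 - 3003/(-893) = ((967 - 1171*(-1/1763))*(-1953))*(1/2737) - 3003*(-1/893) = ((967 + 1171/1763)*(-1953))*(1/2737) + 3003/893 = ((1705992/1763)*(-1953))*(1/2737) + 3003/893 = -3331802376/1763*1/2737 + 3003/893 = -475971768/689333 + 3003/893 = -422972721825/615574369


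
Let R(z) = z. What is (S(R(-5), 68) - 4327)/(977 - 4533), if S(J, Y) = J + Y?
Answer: 1066/889 ≈ 1.1991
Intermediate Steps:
(S(R(-5), 68) - 4327)/(977 - 4533) = ((-5 + 68) - 4327)/(977 - 4533) = (63 - 4327)/(-3556) = -4264*(-1/3556) = 1066/889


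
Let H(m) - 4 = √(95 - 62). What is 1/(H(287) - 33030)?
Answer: -33026/1090716643 - √33/1090716643 ≈ -3.0284e-5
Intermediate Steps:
H(m) = 4 + √33 (H(m) = 4 + √(95 - 62) = 4 + √33)
1/(H(287) - 33030) = 1/((4 + √33) - 33030) = 1/(-33026 + √33)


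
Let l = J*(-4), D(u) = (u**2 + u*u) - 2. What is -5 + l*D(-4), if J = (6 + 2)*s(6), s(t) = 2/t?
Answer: -325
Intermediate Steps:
J = 8/3 (J = (6 + 2)*(2/6) = 8*(2*(1/6)) = 8*(1/3) = 8/3 ≈ 2.6667)
D(u) = -2 + 2*u**2 (D(u) = (u**2 + u**2) - 2 = 2*u**2 - 2 = -2 + 2*u**2)
l = -32/3 (l = (8/3)*(-4) = -32/3 ≈ -10.667)
-5 + l*D(-4) = -5 - 32*(-2 + 2*(-4)**2)/3 = -5 - 32*(-2 + 2*16)/3 = -5 - 32*(-2 + 32)/3 = -5 - 32/3*30 = -5 - 320 = -325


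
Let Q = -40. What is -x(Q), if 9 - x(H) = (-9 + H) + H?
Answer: -98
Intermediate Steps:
x(H) = 18 - 2*H (x(H) = 9 - ((-9 + H) + H) = 9 - (-9 + 2*H) = 9 + (9 - 2*H) = 18 - 2*H)
-x(Q) = -(18 - 2*(-40)) = -(18 + 80) = -1*98 = -98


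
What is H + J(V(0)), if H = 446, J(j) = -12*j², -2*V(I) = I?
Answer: 446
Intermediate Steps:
V(I) = -I/2
H + J(V(0)) = 446 - 12*(-½*0)² = 446 - 12*0² = 446 - 12*0 = 446 + 0 = 446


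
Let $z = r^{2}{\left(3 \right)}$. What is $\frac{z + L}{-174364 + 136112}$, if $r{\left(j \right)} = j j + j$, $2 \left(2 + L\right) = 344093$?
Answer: $- \frac{344377}{76504} \approx -4.5014$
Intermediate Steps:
$L = \frac{344089}{2}$ ($L = -2 + \frac{1}{2} \cdot 344093 = -2 + \frac{344093}{2} = \frac{344089}{2} \approx 1.7204 \cdot 10^{5}$)
$r{\left(j \right)} = j + j^{2}$ ($r{\left(j \right)} = j^{2} + j = j + j^{2}$)
$z = 144$ ($z = \left(3 \left(1 + 3\right)\right)^{2} = \left(3 \cdot 4\right)^{2} = 12^{2} = 144$)
$\frac{z + L}{-174364 + 136112} = \frac{144 + \frac{344089}{2}}{-174364 + 136112} = \frac{344377}{2 \left(-38252\right)} = \frac{344377}{2} \left(- \frac{1}{38252}\right) = - \frac{344377}{76504}$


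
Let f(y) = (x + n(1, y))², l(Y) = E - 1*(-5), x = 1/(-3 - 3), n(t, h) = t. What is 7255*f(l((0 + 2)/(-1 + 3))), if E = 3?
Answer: 181375/36 ≈ 5038.2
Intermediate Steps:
x = -⅙ (x = 1/(-6) = -⅙ ≈ -0.16667)
l(Y) = 8 (l(Y) = 3 - 1*(-5) = 3 + 5 = 8)
f(y) = 25/36 (f(y) = (-⅙ + 1)² = (⅚)² = 25/36)
7255*f(l((0 + 2)/(-1 + 3))) = 7255*(25/36) = 181375/36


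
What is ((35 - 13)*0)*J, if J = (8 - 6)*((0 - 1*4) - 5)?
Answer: 0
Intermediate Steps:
J = -18 (J = 2*((0 - 4) - 5) = 2*(-4 - 5) = 2*(-9) = -18)
((35 - 13)*0)*J = ((35 - 13)*0)*(-18) = (22*0)*(-18) = 0*(-18) = 0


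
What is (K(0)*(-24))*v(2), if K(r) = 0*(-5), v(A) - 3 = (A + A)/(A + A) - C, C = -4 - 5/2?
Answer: 0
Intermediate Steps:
C = -13/2 (C = -4 + (½)*(-5) = -4 - 5/2 = -13/2 ≈ -6.5000)
v(A) = 21/2 (v(A) = 3 + ((A + A)/(A + A) - 1*(-13/2)) = 3 + ((2*A)/((2*A)) + 13/2) = 3 + ((2*A)*(1/(2*A)) + 13/2) = 3 + (1 + 13/2) = 3 + 15/2 = 21/2)
K(r) = 0
(K(0)*(-24))*v(2) = (0*(-24))*(21/2) = 0*(21/2) = 0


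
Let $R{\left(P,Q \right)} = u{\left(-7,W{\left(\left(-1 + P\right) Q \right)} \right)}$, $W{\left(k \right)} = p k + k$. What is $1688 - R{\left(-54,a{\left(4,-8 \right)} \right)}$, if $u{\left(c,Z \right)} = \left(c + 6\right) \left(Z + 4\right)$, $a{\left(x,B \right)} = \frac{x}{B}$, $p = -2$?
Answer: $\frac{3329}{2} \approx 1664.5$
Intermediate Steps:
$W{\left(k \right)} = - k$ ($W{\left(k \right)} = - 2 k + k = - k$)
$u{\left(c,Z \right)} = \left(4 + Z\right) \left(6 + c\right)$ ($u{\left(c,Z \right)} = \left(6 + c\right) \left(4 + Z\right) = \left(4 + Z\right) \left(6 + c\right)$)
$R{\left(P,Q \right)} = -4 + Q \left(-1 + P\right)$ ($R{\left(P,Q \right)} = 24 + 4 \left(-7\right) + 6 \left(- \left(-1 + P\right) Q\right) + - \left(-1 + P\right) Q \left(-7\right) = 24 - 28 + 6 \left(- Q \left(-1 + P\right)\right) + - Q \left(-1 + P\right) \left(-7\right) = 24 - 28 - 6 Q \left(-1 + P\right) + 7 Q \left(-1 + P\right) = -4 + Q \left(-1 + P\right)$)
$1688 - R{\left(-54,a{\left(4,-8 \right)} \right)} = 1688 - \left(-4 + \frac{4}{-8} \left(-1 - 54\right)\right) = 1688 - \left(-4 + 4 \left(- \frac{1}{8}\right) \left(-55\right)\right) = 1688 - \left(-4 - - \frac{55}{2}\right) = 1688 - \left(-4 + \frac{55}{2}\right) = 1688 - \frac{47}{2} = \frac{3329}{2}$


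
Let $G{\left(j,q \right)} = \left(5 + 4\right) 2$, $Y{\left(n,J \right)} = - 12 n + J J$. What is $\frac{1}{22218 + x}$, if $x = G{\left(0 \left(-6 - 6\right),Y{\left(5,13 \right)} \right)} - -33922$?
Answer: $\frac{1}{56158} \approx 1.7807 \cdot 10^{-5}$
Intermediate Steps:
$Y{\left(n,J \right)} = J^{2} - 12 n$ ($Y{\left(n,J \right)} = - 12 n + J^{2} = J^{2} - 12 n$)
$G{\left(j,q \right)} = 18$ ($G{\left(j,q \right)} = 9 \cdot 2 = 18$)
$x = 33940$ ($x = 18 - -33922 = 18 + 33922 = 33940$)
$\frac{1}{22218 + x} = \frac{1}{22218 + 33940} = \frac{1}{56158}$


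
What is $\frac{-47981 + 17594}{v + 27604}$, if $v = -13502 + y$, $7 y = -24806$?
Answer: $- \frac{70903}{24636} \approx -2.878$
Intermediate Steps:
$y = - \frac{24806}{7}$ ($y = \frac{1}{7} \left(-24806\right) = - \frac{24806}{7} \approx -3543.7$)
$v = - \frac{119320}{7}$ ($v = -13502 - \frac{24806}{7} = - \frac{119320}{7} \approx -17046.0$)
$\frac{-47981 + 17594}{v + 27604} = \frac{-47981 + 17594}{- \frac{119320}{7} + 27604} = - \frac{30387}{\frac{73908}{7}} = \left(-30387\right) \frac{7}{73908} = - \frac{70903}{24636}$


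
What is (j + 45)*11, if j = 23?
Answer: 748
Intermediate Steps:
(j + 45)*11 = (23 + 45)*11 = 68*11 = 748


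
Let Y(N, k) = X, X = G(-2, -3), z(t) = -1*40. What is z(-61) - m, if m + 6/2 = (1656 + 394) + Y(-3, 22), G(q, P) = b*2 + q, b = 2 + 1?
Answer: -2091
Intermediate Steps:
b = 3
G(q, P) = 6 + q (G(q, P) = 3*2 + q = 6 + q)
z(t) = -40
X = 4 (X = 6 - 2 = 4)
Y(N, k) = 4
m = 2051 (m = -3 + ((1656 + 394) + 4) = -3 + (2050 + 4) = -3 + 2054 = 2051)
z(-61) - m = -40 - 1*2051 = -40 - 2051 = -2091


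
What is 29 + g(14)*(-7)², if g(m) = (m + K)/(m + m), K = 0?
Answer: 107/2 ≈ 53.500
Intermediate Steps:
g(m) = ½ (g(m) = (m + 0)/(m + m) = m/((2*m)) = m*(1/(2*m)) = ½)
29 + g(14)*(-7)² = 29 + (½)*(-7)² = 29 + (½)*49 = 29 + 49/2 = 107/2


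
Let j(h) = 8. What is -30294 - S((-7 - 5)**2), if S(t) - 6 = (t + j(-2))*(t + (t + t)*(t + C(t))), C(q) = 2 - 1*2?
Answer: -6355932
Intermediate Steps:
C(q) = 0 (C(q) = 2 - 2 = 0)
S(t) = 6 + (8 + t)*(t + 2*t**2) (S(t) = 6 + (t + 8)*(t + (t + t)*(t + 0)) = 6 + (8 + t)*(t + (2*t)*t) = 6 + (8 + t)*(t + 2*t**2))
-30294 - S((-7 - 5)**2) = -30294 - (6 + 2*((-7 - 5)**2)**3 + 8*(-7 - 5)**2 + 17*((-7 - 5)**2)**2) = -30294 - (6 + 2*((-12)**2)**3 + 8*(-12)**2 + 17*((-12)**2)**2) = -30294 - (6 + 2*144**3 + 8*144 + 17*144**2) = -30294 - (6 + 2*2985984 + 1152 + 17*20736) = -30294 - (6 + 5971968 + 1152 + 352512) = -30294 - 1*6325638 = -30294 - 6325638 = -6355932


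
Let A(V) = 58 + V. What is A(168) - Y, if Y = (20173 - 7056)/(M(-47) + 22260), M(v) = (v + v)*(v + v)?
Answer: 539583/2392 ≈ 225.58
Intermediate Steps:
M(v) = 4*v² (M(v) = (2*v)*(2*v) = 4*v²)
Y = 1009/2392 (Y = (20173 - 7056)/(4*(-47)² + 22260) = 13117/(4*2209 + 22260) = 13117/(8836 + 22260) = 13117/31096 = 13117*(1/31096) = 1009/2392 ≈ 0.42182)
A(168) - Y = (58 + 168) - 1*1009/2392 = 226 - 1009/2392 = 539583/2392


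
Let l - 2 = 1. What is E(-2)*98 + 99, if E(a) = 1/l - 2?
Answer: -193/3 ≈ -64.333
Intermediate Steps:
l = 3 (l = 2 + 1 = 3)
E(a) = -5/3 (E(a) = 1/3 - 2 = ⅓ - 2 = -5/3)
E(-2)*98 + 99 = -5/3*98 + 99 = -490/3 + 99 = -193/3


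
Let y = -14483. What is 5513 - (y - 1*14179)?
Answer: 34175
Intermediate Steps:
5513 - (y - 1*14179) = 5513 - (-14483 - 1*14179) = 5513 - (-14483 - 14179) = 5513 - 1*(-28662) = 5513 + 28662 = 34175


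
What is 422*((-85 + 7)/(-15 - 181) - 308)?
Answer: -6360595/49 ≈ -1.2981e+5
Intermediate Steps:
422*((-85 + 7)/(-15 - 181) - 308) = 422*(-78/(-196) - 308) = 422*(-78*(-1/196) - 308) = 422*(39/98 - 308) = 422*(-30145/98) = -6360595/49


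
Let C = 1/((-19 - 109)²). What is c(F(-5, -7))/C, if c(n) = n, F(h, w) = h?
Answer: -81920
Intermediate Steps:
C = 1/16384 (C = 1/((-128)²) = 1/16384 ≈ 6.1035e-5)
c(F(-5, -7))/C = -5/1/16384 = -5*16384 = -81920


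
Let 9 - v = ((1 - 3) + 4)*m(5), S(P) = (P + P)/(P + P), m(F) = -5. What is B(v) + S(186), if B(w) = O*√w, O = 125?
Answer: 1 + 125*√19 ≈ 545.86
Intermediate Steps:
S(P) = 1 (S(P) = (2*P)/((2*P)) = (2*P)*(1/(2*P)) = 1)
v = 19 (v = 9 - ((1 - 3) + 4)*(-5) = 9 - (-2 + 4)*(-5) = 9 - 2*(-5) = 9 - 1*(-10) = 9 + 10 = 19)
B(w) = 125*√w
B(v) + S(186) = 125*√19 + 1 = 1 + 125*√19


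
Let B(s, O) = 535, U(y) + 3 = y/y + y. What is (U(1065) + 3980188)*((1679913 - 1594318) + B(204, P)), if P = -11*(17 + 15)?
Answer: 342905148630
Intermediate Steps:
P = -352 (P = -11*32 = -352)
U(y) = -2 + y (U(y) = -3 + (y/y + y) = -3 + (1 + y) = -2 + y)
(U(1065) + 3980188)*((1679913 - 1594318) + B(204, P)) = ((-2 + 1065) + 3980188)*((1679913 - 1594318) + 535) = (1063 + 3980188)*(85595 + 535) = 3981251*86130 = 342905148630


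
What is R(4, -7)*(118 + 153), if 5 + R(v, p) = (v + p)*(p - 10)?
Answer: 12466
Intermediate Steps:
R(v, p) = -5 + (-10 + p)*(p + v) (R(v, p) = -5 + (v + p)*(p - 10) = -5 + (p + v)*(-10 + p) = -5 + (-10 + p)*(p + v))
R(4, -7)*(118 + 153) = (-5 + (-7)**2 - 10*(-7) - 10*4 - 7*4)*(118 + 153) = (-5 + 49 + 70 - 40 - 28)*271 = 46*271 = 12466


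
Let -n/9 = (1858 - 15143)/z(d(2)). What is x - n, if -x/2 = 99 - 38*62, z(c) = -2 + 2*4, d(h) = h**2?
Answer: -30827/2 ≈ -15414.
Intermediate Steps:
z(c) = 6 (z(c) = -2 + 8 = 6)
x = 4514 (x = -2*(99 - 38*62) = -2*(99 - 2356) = -2*(-2257) = 4514)
n = 39855/2 (n = -9*(1858 - 15143)/6 = -(-119565)/6 = -9*(-13285/6) = 39855/2 ≈ 19928.)
x - n = 4514 - 1*39855/2 = 4514 - 39855/2 = -30827/2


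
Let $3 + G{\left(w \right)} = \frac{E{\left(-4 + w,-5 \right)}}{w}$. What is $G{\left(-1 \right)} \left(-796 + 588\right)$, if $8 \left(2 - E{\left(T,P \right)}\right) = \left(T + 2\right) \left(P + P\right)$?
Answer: $260$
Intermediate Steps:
$E{\left(T,P \right)} = 2 - \frac{P \left(2 + T\right)}{4}$ ($E{\left(T,P \right)} = 2 - \frac{\left(T + 2\right) \left(P + P\right)}{8} = 2 - \frac{\left(2 + T\right) 2 P}{8} = 2 - \frac{2 P \left(2 + T\right)}{8} = 2 - \frac{P \left(2 + T\right)}{4}$)
$G{\left(w \right)} = -3 + \frac{- \frac{1}{2} + \frac{5 w}{4}}{w}$ ($G{\left(w \right)} = -3 + \frac{2 - - \frac{5}{2} - - \frac{5 \left(-4 + w\right)}{4}}{w} = -3 + \frac{2 + \frac{5}{2} + \left(-5 + \frac{5 w}{4}\right)}{w} = -3 + \frac{- \frac{1}{2} + \frac{5 w}{4}}{w}$)
$G{\left(-1 \right)} \left(-796 + 588\right) = \frac{-2 - -7}{4 \left(-1\right)} \left(-796 + 588\right) = \frac{1}{4} \left(-1\right) \left(-2 + 7\right) \left(-208\right) = \frac{1}{4} \left(-1\right) 5 \left(-208\right) = \left(- \frac{5}{4}\right) \left(-208\right) = 260$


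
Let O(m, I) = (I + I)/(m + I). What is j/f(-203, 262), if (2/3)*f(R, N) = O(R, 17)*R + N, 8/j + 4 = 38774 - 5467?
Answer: 496/926389551 ≈ 5.3541e-7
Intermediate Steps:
O(m, I) = 2*I/(I + m) (O(m, I) = (2*I)/(I + m) = 2*I/(I + m))
j = 8/33303 (j = 8/(-4 + (38774 - 5467)) = 8/(-4 + 33307) = 8/33303 ≈ 0.00024022)
f(R, N) = 3*N/2 + 51*R/(17 + R) (f(R, N) = 3*((2*17/(17 + R))*R + N)/2 = 3*((34/(17 + R))*R + N)/2 = 3*(34*R/(17 + R) + N)/2 = 3*(N + 34*R/(17 + R))/2 = 3*N/2 + 51*R/(17 + R))
j/f(-203, 262) = 8/(33303*((3*(34*(-203) + 262*(17 - 203))/(2*(17 - 203))))) = 8/(33303*(((3/2)*(-6902 + 262*(-186))/(-186)))) = 8/(33303*(((3/2)*(-1/186)*(-6902 - 48732)))) = 8/(33303*(((3/2)*(-1/186)*(-55634)))) = 8/(33303*(27817/62)) = (8/33303)*(62/27817) = 496/926389551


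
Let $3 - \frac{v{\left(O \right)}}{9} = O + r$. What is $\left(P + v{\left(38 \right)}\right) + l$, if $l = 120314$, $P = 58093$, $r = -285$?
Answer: $180657$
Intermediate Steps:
$v{\left(O \right)} = 2592 - 9 O$ ($v{\left(O \right)} = 27 - 9 \left(O - 285\right) = 27 - 9 \left(-285 + O\right) = 27 - \left(-2565 + 9 O\right) = 2592 - 9 O$)
$\left(P + v{\left(38 \right)}\right) + l = \left(58093 + \left(2592 - 342\right)\right) + 120314 = \left(58093 + 2250\right) + 120314 = 60343 + 120314 = 180657$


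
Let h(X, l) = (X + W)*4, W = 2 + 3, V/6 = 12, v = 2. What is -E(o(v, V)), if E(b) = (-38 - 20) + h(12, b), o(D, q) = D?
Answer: -10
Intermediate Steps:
V = 72 (V = 6*12 = 72)
W = 5
h(X, l) = 20 + 4*X (h(X, l) = (X + 5)*4 = (5 + X)*4 = 20 + 4*X)
E(b) = 10 (E(b) = (-38 - 20) + (20 + 4*12) = -58 + (20 + 48) = -58 + 68 = 10)
-E(o(v, V)) = -1*10 = -10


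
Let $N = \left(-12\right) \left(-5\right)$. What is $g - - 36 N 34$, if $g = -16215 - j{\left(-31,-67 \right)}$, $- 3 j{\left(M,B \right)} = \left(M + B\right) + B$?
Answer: $57170$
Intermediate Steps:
$N = 60$
$j{\left(M,B \right)} = - \frac{2 B}{3} - \frac{M}{3}$ ($j{\left(M,B \right)} = - \frac{\left(M + B\right) + B}{3} = - \frac{\left(B + M\right) + B}{3} = - \frac{M + 2 B}{3} = - \frac{2 B}{3} - \frac{M}{3}$)
$g = -16270$ ($g = -16215 - \left(\left(- \frac{2}{3}\right) \left(-67\right) - - \frac{31}{3}\right) = -16215 - \left(\frac{134}{3} + \frac{31}{3}\right) = -16215 - 55 = -16270$)
$g - - 36 N 34 = -16270 - \left(-36\right) 60 \cdot 34 = -16270 - \left(-2160\right) 34 = -16270 - -73440 = -16270 + 73440 = 57170$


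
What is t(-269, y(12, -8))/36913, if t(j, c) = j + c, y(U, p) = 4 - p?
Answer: -257/36913 ≈ -0.0069623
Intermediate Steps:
t(j, c) = c + j
t(-269, y(12, -8))/36913 = ((4 - 1*(-8)) - 269)/36913 = ((4 + 8) - 269)*(1/36913) = (12 - 269)*(1/36913) = -257*1/36913 = -257/36913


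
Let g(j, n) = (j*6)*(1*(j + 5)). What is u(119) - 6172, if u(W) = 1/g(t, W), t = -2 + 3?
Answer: -222191/36 ≈ -6172.0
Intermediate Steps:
t = 1
g(j, n) = 6*j*(5 + j) (g(j, n) = (6*j)*(1*(5 + j)) = (6*j)*(5 + j) = 6*j*(5 + j))
u(W) = 1/36 (u(W) = 1/(6*1*(5 + 1)) = 1/(6*1*6) = 1/36)
u(119) - 6172 = 1/36 - 6172 = -222191/36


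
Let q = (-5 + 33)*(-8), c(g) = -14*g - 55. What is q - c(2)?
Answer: -141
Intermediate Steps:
c(g) = -55 - 14*g
q = -224 (q = 28*(-8) = -224)
q - c(2) = -224 - (-55 - 14*2) = -224 - (-55 - 28) = -224 - 1*(-83) = -224 + 83 = -141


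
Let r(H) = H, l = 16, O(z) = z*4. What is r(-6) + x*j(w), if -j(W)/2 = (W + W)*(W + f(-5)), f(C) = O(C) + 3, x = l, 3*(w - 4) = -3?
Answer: 2682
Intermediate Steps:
O(z) = 4*z
w = 3 (w = 4 + (1/3)*(-3) = 4 - 1 = 3)
x = 16
f(C) = 3 + 4*C (f(C) = 4*C + 3 = 3 + 4*C)
j(W) = -4*W*(-17 + W) (j(W) = -2*(W + W)*(W + (3 + 4*(-5))) = -2*2*W*(W + (3 - 20)) = -2*2*W*(W - 17) = -2*2*W*(-17 + W) = -4*W*(-17 + W))
r(-6) + x*j(w) = -6 + 16*(4*3*(17 - 1*3)) = -6 + 16*(4*3*(17 - 3)) = -6 + 16*(4*3*14) = -6 + 16*168 = -6 + 2688 = 2682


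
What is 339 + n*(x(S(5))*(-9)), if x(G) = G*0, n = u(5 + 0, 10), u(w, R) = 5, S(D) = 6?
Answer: 339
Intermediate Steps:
n = 5
x(G) = 0
339 + n*(x(S(5))*(-9)) = 339 + 5*(0*(-9)) = 339 + 5*0 = 339 + 0 = 339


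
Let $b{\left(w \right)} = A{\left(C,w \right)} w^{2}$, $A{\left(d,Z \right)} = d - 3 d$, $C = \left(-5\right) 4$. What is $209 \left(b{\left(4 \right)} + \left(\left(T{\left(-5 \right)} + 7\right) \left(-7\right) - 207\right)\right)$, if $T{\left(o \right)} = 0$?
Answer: $80256$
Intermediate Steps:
$C = -20$
$A{\left(d,Z \right)} = - 2 d$
$b{\left(w \right)} = 40 w^{2}$ ($b{\left(w \right)} = \left(-2\right) \left(-20\right) w^{2} = 40 w^{2}$)
$209 \left(b{\left(4 \right)} + \left(\left(T{\left(-5 \right)} + 7\right) \left(-7\right) - 207\right)\right) = 209 \left(40 \cdot 4^{2} - \left(207 - \left(0 + 7\right) \left(-7\right)\right)\right) = 209 \left(40 \cdot 16 + \left(7 \left(-7\right) - 207\right)\right) = 209 \left(640 - 256\right) = 209 \cdot 384 = 80256$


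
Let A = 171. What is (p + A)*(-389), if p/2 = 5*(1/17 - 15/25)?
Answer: -1095035/17 ≈ -64414.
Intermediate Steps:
p = -92/17 (p = 2*(5*(1/17 - 15/25)) = 2*(5*(1*(1/17) - 15*1/25)) = 2*(5*(1/17 - 3/5)) = 2*(5*(-46/85)) = 2*(-46/17) = -92/17 ≈ -5.4118)
(p + A)*(-389) = (-92/17 + 171)*(-389) = (2815/17)*(-389) = -1095035/17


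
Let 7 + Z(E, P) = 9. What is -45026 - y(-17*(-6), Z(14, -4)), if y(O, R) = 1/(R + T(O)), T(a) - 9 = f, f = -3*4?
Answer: -45025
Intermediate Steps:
Z(E, P) = 2 (Z(E, P) = -7 + 9 = 2)
f = -12
T(a) = -3 (T(a) = 9 - 12 = -3)
y(O, R) = 1/(-3 + R) (y(O, R) = 1/(R - 3) = 1/(-3 + R))
-45026 - y(-17*(-6), Z(14, -4)) = -45026 - 1/(-3 + 2) = -45026 - 1/(-1) = -45026 - 1*(-1) = -45026 + 1 = -45025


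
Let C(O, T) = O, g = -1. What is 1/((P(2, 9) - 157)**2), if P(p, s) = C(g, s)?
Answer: 1/24964 ≈ 4.0058e-5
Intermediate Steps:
P(p, s) = -1
1/((P(2, 9) - 157)**2) = 1/((-1 - 157)**2) = 1/((-158)**2) = 1/24964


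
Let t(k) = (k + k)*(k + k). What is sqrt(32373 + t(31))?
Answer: sqrt(36217) ≈ 190.31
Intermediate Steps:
t(k) = 4*k**2 (t(k) = (2*k)*(2*k) = 4*k**2)
sqrt(32373 + t(31)) = sqrt(32373 + 4*31**2) = sqrt(32373 + 4*961) = sqrt(32373 + 3844) = sqrt(36217)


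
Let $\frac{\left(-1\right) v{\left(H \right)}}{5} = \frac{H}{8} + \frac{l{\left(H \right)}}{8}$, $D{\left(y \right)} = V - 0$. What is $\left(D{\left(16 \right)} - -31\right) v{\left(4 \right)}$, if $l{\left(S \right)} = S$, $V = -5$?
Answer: $-130$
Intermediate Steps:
$D{\left(y \right)} = -5$ ($D{\left(y \right)} = -5 - 0 = -5 + 0 = -5$)
$v{\left(H \right)} = - \frac{5 H}{4}$ ($v{\left(H \right)} = - 5 \left(\frac{H}{8} + \frac{H}{8}\right) = - 5 \frac{H}{4} = - \frac{5 H}{4}$)
$\left(D{\left(16 \right)} - -31\right) v{\left(4 \right)} = \left(-5 - -31\right) \left(\left(- \frac{5}{4}\right) 4\right) = \left(-5 + 31\right) \left(-5\right) = 26 \left(-5\right) = -130$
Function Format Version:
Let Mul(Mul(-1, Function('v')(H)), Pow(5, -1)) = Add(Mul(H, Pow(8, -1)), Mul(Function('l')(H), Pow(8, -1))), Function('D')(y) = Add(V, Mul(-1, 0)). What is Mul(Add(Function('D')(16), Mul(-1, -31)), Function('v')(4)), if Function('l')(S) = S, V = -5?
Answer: -130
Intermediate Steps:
Function('D')(y) = -5 (Function('D')(y) = Add(-5, Mul(-1, 0)) = Add(-5, 0) = -5)
Function('v')(H) = Mul(Rational(-5, 4), H) (Function('v')(H) = Mul(-5, Add(Mul(H, Pow(8, -1)), Mul(H, Pow(8, -1)))) = Mul(-5, Add(Mul(H, Rational(1, 8)), Mul(H, Rational(1, 8)))) = Mul(-5, Add(Mul(Rational(1, 8), H), Mul(Rational(1, 8), H))) = Mul(-5, Mul(Rational(1, 4), H)) = Mul(Rational(-5, 4), H))
Mul(Add(Function('D')(16), Mul(-1, -31)), Function('v')(4)) = Mul(Add(-5, Mul(-1, -31)), Mul(Rational(-5, 4), 4)) = Mul(Add(-5, 31), -5) = Mul(26, -5) = -130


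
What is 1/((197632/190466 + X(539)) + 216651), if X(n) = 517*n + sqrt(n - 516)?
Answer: 4492172701425874/2225040690409479713837 - 9069324289*sqrt(23)/2225040690409479713837 ≈ 2.0189e-6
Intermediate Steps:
X(n) = sqrt(-516 + n) + 517*n (X(n) = 517*n + sqrt(-516 + n) = sqrt(-516 + n) + 517*n)
1/((197632/190466 + X(539)) + 216651) = 1/((197632/190466 + (sqrt(-516 + 539) + 517*539)) + 216651) = 1/((197632*(1/190466) + (sqrt(23) + 278663)) + 216651) = 1/((98816/95233 + (278663 + sqrt(23))) + 216651) = 1/((26538012295/95233 + sqrt(23)) + 216651) = 1/(47170336978/95233 + sqrt(23))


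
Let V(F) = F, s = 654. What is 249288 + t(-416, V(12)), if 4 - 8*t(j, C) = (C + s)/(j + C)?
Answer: 402850549/1616 ≈ 2.4929e+5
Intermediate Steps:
t(j, C) = 1/2 - (654 + C)/(8*(C + j)) (t(j, C) = 1/2 - (C + 654)/(8*(j + C)) = 1/2 - (654 + C)/(8*(C + j)))
249288 + t(-416, V(12)) = 249288 + (-654 + 3*12 + 4*(-416))/(8*(12 - 416)) = 249288 + (1/8)*(-654 + 36 - 1664)/(-404) = 249288 + (1/8)*(-1/404)*(-2282) = 249288 + 1141/1616 = 402850549/1616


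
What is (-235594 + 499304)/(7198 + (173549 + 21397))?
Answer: 131855/101072 ≈ 1.3046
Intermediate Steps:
(-235594 + 499304)/(7198 + (173549 + 21397)) = 263710/(7198 + 194946) = 263710/202144 = 263710*(1/202144) = 131855/101072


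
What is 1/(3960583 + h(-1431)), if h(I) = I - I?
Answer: 1/3960583 ≈ 2.5249e-7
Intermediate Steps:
h(I) = 0
1/(3960583 + h(-1431)) = 1/(3960583 + 0) = 1/3960583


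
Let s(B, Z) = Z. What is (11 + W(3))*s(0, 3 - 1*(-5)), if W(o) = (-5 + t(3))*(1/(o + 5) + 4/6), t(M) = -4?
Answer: 31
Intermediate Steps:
W(o) = -6 - 9/(5 + o) (W(o) = (-5 - 4)*(1/(o + 5) + 4/6) = -9*(1/(5 + o) + 4*(1/6)) = -9*(1/(5 + o) + 2/3) = -9*(2/3 + 1/(5 + o)) = -6 - 9/(5 + o))
(11 + W(3))*s(0, 3 - 1*(-5)) = (11 + 3*(-13 - 2*3)/(5 + 3))*(3 - 1*(-5)) = (11 + 3*(-13 - 6)/8)*(3 + 5) = (11 + 3*(1/8)*(-19))*8 = (11 - 57/8)*8 = (31/8)*8 = 31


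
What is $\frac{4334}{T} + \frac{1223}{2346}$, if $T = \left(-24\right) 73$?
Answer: $- \frac{222913}{114172} \approx -1.9524$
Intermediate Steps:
$T = -1752$
$\frac{4334}{T} + \frac{1223}{2346} = \frac{4334}{-1752} + \frac{1223}{2346} = 4334 \left(- \frac{1}{1752}\right) + 1223 \cdot \frac{1}{2346} = - \frac{2167}{876} + \frac{1223}{2346} = - \frac{222913}{114172}$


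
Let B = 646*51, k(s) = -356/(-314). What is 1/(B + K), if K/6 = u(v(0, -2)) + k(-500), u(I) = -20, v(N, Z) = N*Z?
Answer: 157/5154750 ≈ 3.0457e-5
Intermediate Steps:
k(s) = 178/157 (k(s) = -356*(-1/314) = 178/157)
K = -17772/157 (K = 6*(-20 + 178/157) = 6*(-2962/157) = -17772/157 ≈ -113.20)
B = 32946
1/(B + K) = 1/(32946 - 17772/157) = 1/(5154750/157) = 157/5154750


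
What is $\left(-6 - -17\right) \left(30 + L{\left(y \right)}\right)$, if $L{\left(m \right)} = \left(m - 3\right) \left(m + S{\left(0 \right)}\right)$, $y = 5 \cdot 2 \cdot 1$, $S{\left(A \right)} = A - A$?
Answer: $1100$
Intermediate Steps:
$S{\left(A \right)} = 0$
$y = 10$ ($y = 10 \cdot 1 = 10$)
$L{\left(m \right)} = m \left(-3 + m\right)$ ($L{\left(m \right)} = \left(m - 3\right) \left(m + 0\right) = \left(-3 + m\right) m = m \left(-3 + m\right)$)
$\left(-6 - -17\right) \left(30 + L{\left(y \right)}\right) = \left(-6 - -17\right) \left(30 + 10 \left(-3 + 10\right)\right) = \left(-6 + 17\right) \left(30 + 10 \cdot 7\right) = 11 \left(30 + 70\right) = 11 \cdot 100 = 1100$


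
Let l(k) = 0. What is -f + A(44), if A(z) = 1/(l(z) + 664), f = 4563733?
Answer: -3030318711/664 ≈ -4.5637e+6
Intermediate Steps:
A(z) = 1/664 (A(z) = 1/(0 + 664) = 1/664)
-f + A(44) = -1*4563733 + 1/664 = -4563733 + 1/664 = -3030318711/664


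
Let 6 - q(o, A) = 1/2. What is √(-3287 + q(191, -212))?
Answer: I*√13126/2 ≈ 57.284*I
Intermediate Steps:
q(o, A) = 11/2 (q(o, A) = 6 - 1/2 = 6 - 1*½ = 6 - ½ = 11/2)
√(-3287 + q(191, -212)) = √(-3287 + 11/2) = √(-6563/2) = I*√13126/2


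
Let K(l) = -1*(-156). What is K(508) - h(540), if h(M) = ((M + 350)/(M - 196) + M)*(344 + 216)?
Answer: -13058792/43 ≈ -3.0369e+5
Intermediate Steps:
K(l) = 156
h(M) = 560*M + 560*(350 + M)/(-196 + M) (h(M) = ((350 + M)/(-196 + M) + M)*560 = (M + (350 + M)/(-196 + M))*560 = 560*M + 560*(350 + M)/(-196 + M))
K(508) - h(540) = 156 - 560*(350 + 540² - 195*540)/(-196 + 540) = 156 - 560*(350 + 291600 - 105300)/344 = 156 - 560*186650/344 = 156 - 1*13065500/43 = 156 - 13065500/43 = -13058792/43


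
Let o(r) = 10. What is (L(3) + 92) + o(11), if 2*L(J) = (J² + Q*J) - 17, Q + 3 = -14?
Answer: 145/2 ≈ 72.500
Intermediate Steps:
Q = -17 (Q = -3 - 14 = -17)
L(J) = -17/2 + J²/2 - 17*J/2 (L(J) = ((J² - 17*J) - 17)/2 = (-17 + J² - 17*J)/2 = -17/2 + J²/2 - 17*J/2)
(L(3) + 92) + o(11) = ((-17/2 + (½)*3² - 17/2*3) + 92) + 10 = ((-17/2 + (½)*9 - 51/2) + 92) + 10 = ((-17/2 + 9/2 - 51/2) + 92) + 10 = (-59/2 + 92) + 10 = 125/2 + 10 = 145/2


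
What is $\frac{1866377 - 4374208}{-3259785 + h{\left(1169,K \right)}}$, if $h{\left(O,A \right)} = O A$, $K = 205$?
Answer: $\frac{2507831}{3020140} \approx 0.83037$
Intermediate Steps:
$h{\left(O,A \right)} = A O$
$\frac{1866377 - 4374208}{-3259785 + h{\left(1169,K \right)}} = \frac{1866377 - 4374208}{-3259785 + 205 \cdot 1169} = - \frac{2507831}{-3259785 + 239645} = - \frac{2507831}{-3020140} = \left(-2507831\right) \left(- \frac{1}{3020140}\right) = \frac{2507831}{3020140}$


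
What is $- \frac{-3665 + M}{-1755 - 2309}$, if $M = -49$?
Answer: $- \frac{1857}{2032} \approx -0.91388$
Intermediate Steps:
$- \frac{-3665 + M}{-1755 - 2309} = - \frac{-3665 - 49}{-1755 - 2309} = - \frac{-3714}{-4064} = - \frac{\left(-3714\right) \left(-1\right)}{4064} = \left(-1\right) \frac{1857}{2032} = - \frac{1857}{2032}$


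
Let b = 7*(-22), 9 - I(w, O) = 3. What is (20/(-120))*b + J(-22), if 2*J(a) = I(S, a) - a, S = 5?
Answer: 119/3 ≈ 39.667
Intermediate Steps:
I(w, O) = 6 (I(w, O) = 9 - 1*3 = 9 - 3 = 6)
J(a) = 3 - a/2 (J(a) = (6 - a)/2 = 3 - a/2)
b = -154
(20/(-120))*b + J(-22) = (20/(-120))*(-154) + (3 - ½*(-22)) = (20*(-1/120))*(-154) + (3 + 11) = -⅙*(-154) + 14 = 77/3 + 14 = 119/3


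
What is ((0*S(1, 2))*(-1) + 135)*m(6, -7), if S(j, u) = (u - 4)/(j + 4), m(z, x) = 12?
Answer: 1620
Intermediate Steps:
S(j, u) = (-4 + u)/(4 + j)
((0*S(1, 2))*(-1) + 135)*m(6, -7) = ((0*((-4 + 2)/(4 + 1)))*(-1) + 135)*12 = ((0*(-2/5))*(-1) + 135)*12 = ((0*((⅕)*(-2)))*(-1) + 135)*12 = ((0*(-⅖))*(-1) + 135)*12 = (0*(-1) + 135)*12 = (0 + 135)*12 = 135*12 = 1620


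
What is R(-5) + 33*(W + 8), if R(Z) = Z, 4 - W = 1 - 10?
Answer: 688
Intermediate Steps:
W = 13 (W = 4 - (1 - 10) = 4 - 1*(-9) = 4 + 9 = 13)
R(-5) + 33*(W + 8) = -5 + 33*(13 + 8) = -5 + 33*21 = -5 + 693 = 688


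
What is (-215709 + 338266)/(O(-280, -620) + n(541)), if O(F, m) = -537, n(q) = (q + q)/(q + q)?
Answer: -122557/536 ≈ -228.65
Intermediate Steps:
n(q) = 1 (n(q) = (2*q)/((2*q)) = (2*q)*(1/(2*q)) = 1)
(-215709 + 338266)/(O(-280, -620) + n(541)) = (-215709 + 338266)/(-537 + 1) = 122557/(-536) = 122557*(-1/536) = -122557/536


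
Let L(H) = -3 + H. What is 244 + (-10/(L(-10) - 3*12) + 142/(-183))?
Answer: 2182820/8967 ≈ 243.43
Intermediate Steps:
244 + (-10/(L(-10) - 3*12) + 142/(-183)) = 244 + (-10/((-3 - 10) - 3*12) + 142/(-183)) = 244 + (-10/(-13 - 1*36) + 142*(-1/183)) = 244 + (-10/(-13 - 36) - 142/183) = 244 + (-10/(-49) - 142/183) = 244 + (-10*(-1/49) - 142/183) = 244 + (10/49 - 142/183) = 244 - 5128/8967 = 2182820/8967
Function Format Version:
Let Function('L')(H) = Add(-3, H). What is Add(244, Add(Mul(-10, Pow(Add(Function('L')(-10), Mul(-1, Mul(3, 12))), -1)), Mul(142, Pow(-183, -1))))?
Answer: Rational(2182820, 8967) ≈ 243.43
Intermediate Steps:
Add(244, Add(Mul(-10, Pow(Add(Function('L')(-10), Mul(-1, Mul(3, 12))), -1)), Mul(142, Pow(-183, -1)))) = Add(244, Add(Mul(-10, Pow(Add(Add(-3, -10), Mul(-1, Mul(3, 12))), -1)), Mul(142, Pow(-183, -1)))) = Add(244, Add(Mul(-10, Pow(Add(-13, Mul(-1, 36)), -1)), Mul(142, Rational(-1, 183)))) = Add(244, Add(Mul(-10, Pow(Add(-13, -36), -1)), Rational(-142, 183))) = Add(244, Add(Mul(-10, Pow(-49, -1)), Rational(-142, 183))) = Add(244, Add(Mul(-10, Rational(-1, 49)), Rational(-142, 183))) = Add(244, Add(Rational(10, 49), Rational(-142, 183))) = Add(244, Rational(-5128, 8967)) = Rational(2182820, 8967)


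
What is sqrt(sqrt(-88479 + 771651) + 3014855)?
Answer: sqrt(3014855 + 6*sqrt(18977)) ≈ 1736.6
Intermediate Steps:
sqrt(sqrt(-88479 + 771651) + 3014855) = sqrt(sqrt(683172) + 3014855) = sqrt(6*sqrt(18977) + 3014855) = sqrt(3014855 + 6*sqrt(18977))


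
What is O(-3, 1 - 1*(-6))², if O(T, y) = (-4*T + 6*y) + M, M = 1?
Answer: 3025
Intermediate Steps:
O(T, y) = 1 - 4*T + 6*y (O(T, y) = (-4*T + 6*y) + 1 = 1 - 4*T + 6*y)
O(-3, 1 - 1*(-6))² = (1 - 4*(-3) + 6*(1 - 1*(-6)))² = (1 + 12 + 6*(1 + 6))² = (1 + 12 + 6*7)² = (1 + 12 + 42)² = 55² = 3025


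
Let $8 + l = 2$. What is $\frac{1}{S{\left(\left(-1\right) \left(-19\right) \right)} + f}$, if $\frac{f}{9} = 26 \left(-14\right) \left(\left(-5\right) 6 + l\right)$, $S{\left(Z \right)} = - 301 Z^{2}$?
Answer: $\frac{1}{9275} \approx 0.00010782$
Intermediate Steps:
$l = -6$ ($l = -8 + 2 = -6$)
$f = 117936$ ($f = 9 \cdot 26 \left(-14\right) \left(\left(-5\right) 6 - 6\right) = 9 \left(- 364 \left(-30 - 6\right)\right) = 9 \left(\left(-364\right) \left(-36\right)\right) = 9 \cdot 13104 = 117936$)
$\frac{1}{S{\left(\left(-1\right) \left(-19\right) \right)} + f} = \frac{1}{- 301 \left(\left(-1\right) \left(-19\right)\right)^{2} + 117936} = \frac{1}{- 301 \cdot 19^{2} + 117936} = \frac{1}{\left(-301\right) 361 + 117936} = \frac{1}{-108661 + 117936} = \frac{1}{9275}$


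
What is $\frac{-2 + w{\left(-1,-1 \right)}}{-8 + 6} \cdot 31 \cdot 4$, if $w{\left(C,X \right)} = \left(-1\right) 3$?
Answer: $310$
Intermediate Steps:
$w{\left(C,X \right)} = -3$
$\frac{-2 + w{\left(-1,-1 \right)}}{-8 + 6} \cdot 31 \cdot 4 = \frac{-2 - 3}{-8 + 6} \cdot 31 \cdot 4 = - \frac{5}{-2} \cdot 31 \cdot 4 = \left(-5\right) \left(- \frac{1}{2}\right) 31 \cdot 4 = \frac{5}{2} \cdot 31 \cdot 4 = \frac{155}{2} \cdot 4 = 310$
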